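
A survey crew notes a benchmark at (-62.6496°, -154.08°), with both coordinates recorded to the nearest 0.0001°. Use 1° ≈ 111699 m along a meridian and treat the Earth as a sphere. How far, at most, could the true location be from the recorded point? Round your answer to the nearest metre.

6 metres

Rounding to 4 decimal places leaves each coordinate within ±5e-05° of the true value.
North–south component: 5e-05° × 111699 = 5.58495 m.
Longitude error → 5e-05 × 111699 × cos 62.6496° = 5e-05 × 111699 × 0.4594 ≈ 2.5659 m.
Combining orthogonally: (5.58495² + 2.5659²)^½ ≈ 6.14618 m.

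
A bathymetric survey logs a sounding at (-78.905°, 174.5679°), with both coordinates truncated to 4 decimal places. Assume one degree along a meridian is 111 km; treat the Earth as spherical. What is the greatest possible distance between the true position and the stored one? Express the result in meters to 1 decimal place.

Truncating at 4 decimal places can drop up to a full unit in the last place, so each coordinate may be off by as much as 0.0001°.
North–south component: 0.0001° × 111000 = 11.1 m.
Longitude error → 0.0001 × 111000 × cos 78.905° = 0.0001 × 111000 × 0.1924 ≈ 2.13604 m.
Worst case both components are at the extreme and orthogonal: √(11.1² + 2.13604²) ≈ 11.3037 m.

11.3 meters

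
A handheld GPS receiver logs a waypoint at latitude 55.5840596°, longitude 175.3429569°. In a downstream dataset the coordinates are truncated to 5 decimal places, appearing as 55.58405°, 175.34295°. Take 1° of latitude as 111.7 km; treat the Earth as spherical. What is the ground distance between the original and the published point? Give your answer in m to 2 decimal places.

Δlat = 55.5840596 − 55.58405 = +0.0000096°; Δlon = 175.3429569 − 175.34295 = +0.0000069°.
North–south shift: 0.0000096 × 111700 = 1.07232 m.
E–W at 55.584°: 0.0000069° × 111700 × cos 55.584° = 0.0000069 × 111700 × 0.5652 ≈ 0.435614 m.
Combined displacement = (1.07232² + 0.435614²)^½ ≈ 1.15742 m.

1.16 m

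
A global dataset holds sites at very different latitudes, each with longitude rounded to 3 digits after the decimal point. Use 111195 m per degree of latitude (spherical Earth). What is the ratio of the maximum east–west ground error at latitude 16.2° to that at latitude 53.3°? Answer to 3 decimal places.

Rounding to 3 decimal places leaves the longitude within ±0.0005° of the true value.
Error at 16.2° = 0.0005° × 111195 × cos 16.2° ≈ 55.598 × 0.9603 = 53.39 m.
Error at 53.3° = 0.0005° × 111195 × cos 53.3° ≈ 55.598 × 0.5976 = 33.226 m.
The ratio reduces to cos 16.2° / cos 53.3° = 0.9603/0.5976 ≈ 1.6068.

1.607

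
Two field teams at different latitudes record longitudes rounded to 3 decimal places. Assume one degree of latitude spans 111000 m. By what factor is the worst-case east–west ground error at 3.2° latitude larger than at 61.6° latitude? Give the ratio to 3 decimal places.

2.099

Rounding to 3 decimal places leaves the longitude within ±0.0005° of the true value.
At 3.2°: 0.0005° × 111000 × cos 3.2° = 0.0005 × 111000 × 0.9984 ≈ 55.413 m.
Error at 61.6° = 0.0005° × 111000 × cos 61.6° ≈ 55.5 × 0.4756 = 26.397 m.
The ratio reduces to cos 3.2° / cos 61.6° = 0.9984/0.4756 ≈ 2.0992.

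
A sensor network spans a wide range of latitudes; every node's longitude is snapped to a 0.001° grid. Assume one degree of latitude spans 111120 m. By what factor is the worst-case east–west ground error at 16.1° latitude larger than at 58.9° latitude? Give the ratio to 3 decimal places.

1.860

With a 0.001° grid the true value lies within half a step, ±0.001°/2 = ±0.0005°, of the stored one.
Error at 16.1° = 0.0005° × 111120 × cos 16.1° ≈ 55.56 × 0.9608 = 53.381 m.
Error at 58.9° = 0.0005° × 111120 × cos 58.9° ≈ 55.56 × 0.5165 = 28.699 m.
Ratio: 53.381 / 28.699 = cos 16.1° / cos 58.9° ≈ 1.8601.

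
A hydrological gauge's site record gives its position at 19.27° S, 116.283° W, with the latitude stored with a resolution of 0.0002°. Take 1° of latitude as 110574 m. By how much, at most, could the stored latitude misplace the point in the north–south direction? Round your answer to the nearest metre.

11 metres

With a 0.0002° grid the true value lies within half a step, ±0.0002°/2 = ±0.0001°, of the stored one.
So the N–S error is at most 0.0001 × 110574 = 11.0574 m.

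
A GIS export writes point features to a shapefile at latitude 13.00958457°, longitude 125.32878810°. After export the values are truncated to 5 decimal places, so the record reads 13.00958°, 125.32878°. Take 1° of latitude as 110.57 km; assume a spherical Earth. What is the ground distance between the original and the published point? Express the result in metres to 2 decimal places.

Δlat = 13.00958457 − 13.00958 = +0.00000457°; Δlon = 125.32878810 − 125.32878 = +0.00000810°.
N–S: 0.00000457° × 110570 m/° = 0.505305 m.
E–W at 13.0096°: 0.00000810° × 110570 × cos 13.0096° = 0.00000810 × 110570 × 0.9743 ≈ 0.872629 m.
Hypotenuse of the two orthogonal shifts: √(0.505305² + 0.872629²) = 1.00837 m.

1.01 metres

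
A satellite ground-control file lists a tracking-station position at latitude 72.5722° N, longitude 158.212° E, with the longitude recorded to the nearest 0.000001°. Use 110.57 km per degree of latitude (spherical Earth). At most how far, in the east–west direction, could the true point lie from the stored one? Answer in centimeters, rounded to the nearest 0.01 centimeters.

Rounding to 6 decimal places leaves the longitude within ±5e-07° of the true value.
Parallels shrink by cos φ, so at 72.5722° a degree of longitude is 110570 × 0.2995 ≈ 33116.1 m.
East–west error: 5e-07° × 33116.1 m/° ≈ 0.0165581 m.
That is 0.0165581 m = 1.6558 cm.

1.66 centimeters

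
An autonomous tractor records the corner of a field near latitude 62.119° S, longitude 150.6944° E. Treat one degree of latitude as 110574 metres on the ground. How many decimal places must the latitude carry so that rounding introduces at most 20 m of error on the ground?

4 decimal places

One degree of latitude covers 110574 m.
With N decimal places the half-ulp bound is 0.5·10⁻ᴺ°, or 0.5·10⁻ᴺ × 110574 m on the ground.
Setting 55287 × 10⁻ᴺ ≤ 20 gives 10ᴺ ≥ 2764, i.e. N ≥ 3.44.
N = 3 would give 55.3 m (too coarse); N = 4 gives 5.53 m ≤ 20 m.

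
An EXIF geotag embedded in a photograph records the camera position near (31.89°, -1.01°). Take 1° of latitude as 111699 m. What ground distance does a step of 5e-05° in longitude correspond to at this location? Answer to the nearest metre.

5 metres

5e-05° of longitude at 31.89° is 5e-05 × 111699 × cos 31.89° ≈ 5e-05 × 94839.6 = 4.74198 m.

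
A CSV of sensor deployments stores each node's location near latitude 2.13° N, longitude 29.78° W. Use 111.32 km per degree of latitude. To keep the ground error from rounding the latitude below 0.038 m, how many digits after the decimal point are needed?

7 decimal places

One degree of latitude covers 111320 m.
N decimal places → at most half a unit in the last place, 0.5 × 10⁻ᴺ° = 111320/2 × 10⁻ᴺ m.
Need 0.5 × 111320 × 10⁻ᴺ ≤ 0.038 → 10⁻ᴺ ≤ 6.827e-07, so N ≥ 6.17.
N = 6 would give 0.0557 m (too coarse); N = 7 gives 0.00557 m ≤ 0.038 m.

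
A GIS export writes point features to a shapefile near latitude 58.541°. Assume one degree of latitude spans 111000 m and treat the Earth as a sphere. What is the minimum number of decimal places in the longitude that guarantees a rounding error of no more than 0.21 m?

At 58.541° one degree of longitude covers 111000 × cos 58.541° ≈ 111000 × 0.5219 ≈ 57929.6 m.
With N decimal places the half-ulp bound is 0.5·10⁻ᴺ°, or 0.5·10⁻ᴺ × 57929.6 m on the ground.
Setting 28964.8 × 10⁻ᴺ ≤ 0.21 gives 10ᴺ ≥ 1.379e+05, i.e. N ≥ 5.14.
So 6 decimal places suffice (0.029 m); 5 would allow up to 0.29 m.

6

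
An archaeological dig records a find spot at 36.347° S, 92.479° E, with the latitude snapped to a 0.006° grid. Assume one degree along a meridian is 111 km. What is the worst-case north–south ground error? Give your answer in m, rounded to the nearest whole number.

With a 0.006° grid the true value lies within half a step, ±0.006°/2 = ±0.003°, of the stored one.
So the N–S error is at most 0.003 × 111000 = 333 m.

333 m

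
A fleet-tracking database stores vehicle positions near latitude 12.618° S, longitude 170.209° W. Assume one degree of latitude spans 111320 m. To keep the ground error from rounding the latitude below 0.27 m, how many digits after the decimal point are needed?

6

One degree of latitude covers 111320 m.
N decimal places → at most half a unit in the last place, 0.5 × 10⁻ᴺ° = 111320/2 × 10⁻ᴺ m.
Need 0.5 × 111320 × 10⁻ᴺ ≤ 0.27 → 10⁻ᴺ ≤ 4.851e-06, so N ≥ 5.31.
So 6 decimal places suffice (0.0557 m); 5 would allow up to 0.557 m.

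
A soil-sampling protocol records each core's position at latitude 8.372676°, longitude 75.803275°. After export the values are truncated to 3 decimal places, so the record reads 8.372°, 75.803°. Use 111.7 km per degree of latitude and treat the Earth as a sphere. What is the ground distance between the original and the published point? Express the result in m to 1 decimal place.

The latitude changed by +0.000676° and the longitude by +0.000275°.
N–S: 0.000676° × 111700 m/° = 75.5092 m.
E–W at 8.372°: 0.000275° × 111700 × cos 8.372° = 0.000275 × 111700 × 0.9893 ≈ 30.3902 m.
Hypotenuse of the two orthogonal shifts: √(75.5092² + 30.3902²) = 81.3953 m.

81.4 m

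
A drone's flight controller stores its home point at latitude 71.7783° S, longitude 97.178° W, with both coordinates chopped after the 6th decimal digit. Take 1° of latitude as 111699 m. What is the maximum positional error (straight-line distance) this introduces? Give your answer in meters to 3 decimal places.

0.117 meters

Truncating at 6 decimal places can drop up to a full unit in the last place, so each coordinate may be off by as much as 1e-06°.
Latitude error → 1e-06 × 111699 = 0.111699 m along the meridian.
East–west component at 71.7783°: 1e-06° × 111699 × cos 71.7783° ≈ 1e-06 × 34927.7 ≈ 0.0349277 m.
The two errors are perpendicular, so the maximum displacement is √(0.111699² + 0.0349277²) ≈ 0.117033 m.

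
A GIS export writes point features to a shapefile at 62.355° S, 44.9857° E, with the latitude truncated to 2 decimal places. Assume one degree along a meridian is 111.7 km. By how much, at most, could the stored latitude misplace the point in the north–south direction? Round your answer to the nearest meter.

Truncating at 2 decimal places can drop up to a full unit in the last place, so the latitude may be off by as much as 0.01°.
So the N–S error is at most 0.01 × 111700 = 1117 m.

1117 meters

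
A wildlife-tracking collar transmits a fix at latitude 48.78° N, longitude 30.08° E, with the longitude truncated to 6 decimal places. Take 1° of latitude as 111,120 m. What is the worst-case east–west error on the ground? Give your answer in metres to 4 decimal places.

0.0732 metres

Truncating at 6 decimal places can drop up to a full unit in the last place, so the longitude may be off by as much as 1e-06°.
Parallels shrink by cos φ, so at 48.78° a degree of longitude is 111120 × 0.6590 ≈ 73222.8 m.
Maximum E–W displacement: 1e-06 × 73222.8 = 0.0732228 m.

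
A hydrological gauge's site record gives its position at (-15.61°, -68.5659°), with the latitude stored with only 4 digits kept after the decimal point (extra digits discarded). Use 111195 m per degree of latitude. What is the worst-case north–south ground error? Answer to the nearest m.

Truncating at 4 decimal places can drop up to a full unit in the last place, so the latitude may be off by as much as 0.0001°.
Along the meridian that is 0.0001° × 111195 m/° = 11.1195 m.

11 m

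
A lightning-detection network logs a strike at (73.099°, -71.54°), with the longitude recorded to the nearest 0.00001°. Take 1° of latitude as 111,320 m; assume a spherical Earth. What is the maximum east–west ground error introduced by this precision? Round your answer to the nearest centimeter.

Rounding to 5 decimal places leaves the longitude within ±5e-06° of the true value.
At latitude 73.099° a degree of longitude spans 111320 m × cos 73.099° = 111320 × 0.2907 ≈ 32362.8 m.
So at most 5e-06° × 32362.8 ≈ 0.161814 m east–west.
That is 0.161814 m = 16.181 cm.

16 centimeters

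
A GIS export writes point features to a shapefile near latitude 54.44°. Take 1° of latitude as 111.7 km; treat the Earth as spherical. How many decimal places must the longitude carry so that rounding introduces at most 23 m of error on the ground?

4 decimal places

At 54.44° one degree of longitude covers 111700 × cos 54.44° ≈ 111700 × 0.5816 ≈ 64959.7 m.
With N decimal places the half-ulp bound is 0.5·10⁻ᴺ°, or 0.5·10⁻ᴺ × 64959.7 m on the ground.
Need 0.5 × 64959.7 × 10⁻ᴺ ≤ 23 → 10⁻ᴺ ≤ 7.081e-04, so N ≥ 3.15.
So 4 decimal places suffice (3.25 m); 3 would allow up to 32.5 m.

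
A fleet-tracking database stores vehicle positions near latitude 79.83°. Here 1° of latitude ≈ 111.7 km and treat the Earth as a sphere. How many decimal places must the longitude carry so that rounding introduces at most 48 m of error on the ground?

At 79.83° one degree of longitude covers 111700 × cos 79.83° ≈ 111700 × 0.1766 ≈ 19722.8 m.
With N decimal places the half-ulp bound is 0.5·10⁻ᴺ°, or 0.5·10⁻ᴺ × 19722.8 m on the ground.
Need 0.5 × 19722.8 × 10⁻ᴺ ≤ 48 → 10⁻ᴺ ≤ 4.867e-03, so N ≥ 2.31.
At 2 places the error can reach 98.6 m, but 3 places keeps it to 9.86 m.

3 decimal places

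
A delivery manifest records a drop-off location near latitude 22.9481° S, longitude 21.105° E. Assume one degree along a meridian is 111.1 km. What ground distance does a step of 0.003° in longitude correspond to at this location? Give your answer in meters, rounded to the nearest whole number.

At 22.9481° a degree of longitude is 111100 × cos 22.9481° ≈ 102307 m, so 0.003° corresponds to 306.922 m.

307 meters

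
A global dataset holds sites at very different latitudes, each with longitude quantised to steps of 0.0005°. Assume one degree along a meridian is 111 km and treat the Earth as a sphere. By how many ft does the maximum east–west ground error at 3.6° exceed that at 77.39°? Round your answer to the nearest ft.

With a 0.0005° grid the true value lies within half a step, ±0.0005°/2 = ±0.00025°, of the stored one.
At 3.6°: 0.00025° × 111000 × cos 3.6° = 0.00025 × 111000 × 0.9980 ≈ 27.695 m.
Error at 77.39° = 0.00025° × 111000 × cos 77.39° ≈ 27.75 × 0.2183 = 6.0582 m.
So the lower-latitude error exceeds the higher by 27.695 − 6.0582 = 21.637 m.
In feet: 21.637 m ÷ 0.3048 ≈ 70.988 ft.

71 ft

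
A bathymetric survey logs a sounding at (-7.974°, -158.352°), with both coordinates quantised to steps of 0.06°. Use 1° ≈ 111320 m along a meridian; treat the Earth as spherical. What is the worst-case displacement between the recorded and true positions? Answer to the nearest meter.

4700 meters

With a 0.06° grid the true value lies within half a step, ±0.06°/2 = ±0.03°, of the stored one.
Latitude error → 0.03 × 111320 = 3339.6 m along the meridian.
E–W at 7.974°: 0.03° × 111320 × cos 7.974° = 0.03 × 111320 × 0.9903 ≈ 3307.31 m.
The two errors are perpendicular, so the maximum displacement is √(3339.6² + 3307.31²) ≈ 4700.13 m.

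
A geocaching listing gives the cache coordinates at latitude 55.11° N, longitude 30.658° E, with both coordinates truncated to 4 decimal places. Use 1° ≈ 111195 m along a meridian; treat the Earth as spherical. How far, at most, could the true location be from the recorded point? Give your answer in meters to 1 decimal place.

12.8 meters

Truncating at 4 decimal places can drop up to a full unit in the last place, so each coordinate may be off by as much as 0.0001°.
North–south component: 0.0001° × 111195 = 11.1195 m.
E–W at 55.11°: 0.0001° × 111195 × cos 55.11° = 0.0001 × 111195 × 0.5720 ≈ 6.36038 m.
The two errors are perpendicular, so the maximum displacement is √(11.1195² + 6.36038²) ≈ 12.8101 m.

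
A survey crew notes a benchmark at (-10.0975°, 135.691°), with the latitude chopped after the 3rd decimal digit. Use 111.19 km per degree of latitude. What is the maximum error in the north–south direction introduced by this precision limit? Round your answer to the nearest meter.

Truncating at 3 decimal places can drop up to a full unit in the last place, so the latitude may be off by as much as 0.001°.
North–south distance: 0.001° × 111190 m/° = 111.19 m.

111 meters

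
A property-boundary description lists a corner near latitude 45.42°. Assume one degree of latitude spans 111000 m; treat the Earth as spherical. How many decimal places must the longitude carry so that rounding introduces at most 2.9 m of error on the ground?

At 45.42° one degree of longitude covers 111000 × cos 45.42° ≈ 111000 × 0.7019 ≈ 77911.4 m.
With N decimal places the half-ulp bound is 0.5·10⁻ᴺ°, or 0.5·10⁻ᴺ × 77911.4 m on the ground.
Need 0.5 × 77911.4 × 10⁻ᴺ ≤ 2.9 → 10⁻ᴺ ≤ 7.444e-05, so N ≥ 4.13.
N = 4 would give 3.9 m (too coarse); N = 5 gives 0.39 m ≤ 2.9 m.

5 decimal places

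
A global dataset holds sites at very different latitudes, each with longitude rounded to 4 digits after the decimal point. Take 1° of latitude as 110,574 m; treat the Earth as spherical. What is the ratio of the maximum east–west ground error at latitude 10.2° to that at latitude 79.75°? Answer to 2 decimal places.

Rounding to 4 decimal places leaves the longitude within ±5e-05° of the true value.
Error at 10.2° = 5e-05° × 110574 × cos 10.2° ≈ 5.5287 × 0.9842 = 5.4413 m.
At 79.75°: 5e-05° × 110574 × cos 79.75° = 5e-05 × 110574 × 0.1779 ≈ 0.9838 m.
Ratio: 5.4413 / 0.9838 = cos 10.2° / cos 79.75° ≈ 5.5309.

5.53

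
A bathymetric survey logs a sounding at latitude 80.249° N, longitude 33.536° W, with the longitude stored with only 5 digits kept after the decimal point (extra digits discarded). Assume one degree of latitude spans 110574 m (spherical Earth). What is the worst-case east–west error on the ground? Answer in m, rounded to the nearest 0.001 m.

0.187 m

Truncating at 5 decimal places can drop up to a full unit in the last place, so the longitude may be off by as much as 1e-05°.
At latitude 80.249° a degree of longitude spans 110574 m × cos 80.249° = 110574 × 0.1694 ≈ 18727.6 m.
East–west error: 1e-05° × 18727.6 m/° ≈ 0.187276 m.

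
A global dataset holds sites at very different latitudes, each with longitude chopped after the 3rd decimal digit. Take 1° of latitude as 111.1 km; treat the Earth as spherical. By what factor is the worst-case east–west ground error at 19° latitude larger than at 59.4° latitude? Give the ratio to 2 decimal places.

Truncating at 3 decimal places can drop up to a full unit in the last place, so the longitude may be off by as much as 0.001°.
At 19°: 0.001° × 111100 × cos 19° = 0.001 × 111100 × 0.9455 ≈ 105.05 m.
At 59.4°: 0.001° × 111100 × cos 59.4° = 0.001 × 111100 × 0.5090 ≈ 56.555 m.
The ratio reduces to cos 19° / cos 59.4° = 0.9455/0.5090 ≈ 1.8574.

1.86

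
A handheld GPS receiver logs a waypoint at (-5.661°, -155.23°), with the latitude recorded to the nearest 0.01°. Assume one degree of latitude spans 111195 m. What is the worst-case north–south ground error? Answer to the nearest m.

Rounding to 2 decimal places leaves the latitude within ±0.005° of the true value.
North–south distance: 0.005° × 111195 m/° = 555.975 m.

556 m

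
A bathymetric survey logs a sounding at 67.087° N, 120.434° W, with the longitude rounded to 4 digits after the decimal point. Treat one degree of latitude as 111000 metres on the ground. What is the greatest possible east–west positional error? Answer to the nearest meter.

Rounding to 4 decimal places leaves the longitude within ±5e-05° of the true value.
At latitude 67.087° a degree of longitude spans 111000 m × cos 67.087° = 111000 × 0.3893 ≈ 43216 m.
So at most 5e-05° × 43216 ≈ 2.1608 m east–west.

2 meters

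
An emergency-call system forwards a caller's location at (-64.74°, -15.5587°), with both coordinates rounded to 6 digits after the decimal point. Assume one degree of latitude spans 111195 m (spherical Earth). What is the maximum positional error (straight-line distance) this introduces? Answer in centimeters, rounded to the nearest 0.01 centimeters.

Rounding to 6 decimal places leaves each coordinate within ±5e-07° of the true value.
Latitude error → 5e-07 × 111195 = 0.0555975 m along the meridian.
East–west component at 64.74°: 5e-07° × 111195 × cos 64.74° ≈ 5e-07 × 47449.9 ≈ 0.0237249 m.
Worst case both components are at the extreme and orthogonal: √(0.0555975² + 0.0237249²) ≈ 0.0604479 m.
That is 0.0604479 m = 6.0448 cm.

6.04 centimeters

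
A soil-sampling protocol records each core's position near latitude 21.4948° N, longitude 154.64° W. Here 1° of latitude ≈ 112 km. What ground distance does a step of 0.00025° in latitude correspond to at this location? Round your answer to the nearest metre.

28 metres

0.00025° × 112000 m/° = 28 m.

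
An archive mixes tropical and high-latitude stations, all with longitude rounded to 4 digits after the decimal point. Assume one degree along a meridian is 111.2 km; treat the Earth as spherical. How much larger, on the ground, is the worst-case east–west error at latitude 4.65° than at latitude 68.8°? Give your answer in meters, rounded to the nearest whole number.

4 meters

Rounding to 4 decimal places leaves the longitude within ±5e-05° of the true value.
Error at 4.65° = 5e-05° × 111200 × cos 4.65° ≈ 5.56 × 0.9967 = 5.5417 m.
Error at 68.8° = 5e-05° × 111200 × cos 68.8° ≈ 5.56 × 0.3616 = 2.0106 m.
Difference: 5.5417 − 2.0106 = 3.5311 m.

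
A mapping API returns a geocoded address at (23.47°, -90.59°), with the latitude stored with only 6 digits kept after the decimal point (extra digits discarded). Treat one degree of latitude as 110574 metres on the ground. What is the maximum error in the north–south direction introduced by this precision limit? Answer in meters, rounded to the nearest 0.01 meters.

Truncating at 6 decimal places can drop up to a full unit in the last place, so the latitude may be off by as much as 1e-06°.
North–south distance: 1e-06° × 110574 m/° = 0.110574 m.

0.11 meters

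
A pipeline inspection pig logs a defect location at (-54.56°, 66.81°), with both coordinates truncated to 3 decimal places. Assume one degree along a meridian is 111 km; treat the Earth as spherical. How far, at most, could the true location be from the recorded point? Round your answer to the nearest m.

Truncating at 3 decimal places can drop up to a full unit in the last place, so each coordinate may be off by as much as 0.001°.
Latitude error → 0.001 × 111000 = 111 m along the meridian.
E–W at 54.56°: 0.001° × 111000 × cos 54.56° = 0.001 × 111000 × 0.5799 ≈ 64.3634 m.
Combining orthogonally: (111² + 64.3634²)^½ ≈ 128.311 m.

128 m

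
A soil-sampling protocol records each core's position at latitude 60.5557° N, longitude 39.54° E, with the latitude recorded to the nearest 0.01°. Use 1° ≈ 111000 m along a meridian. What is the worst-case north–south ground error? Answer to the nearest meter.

555 meters

Rounding to 2 decimal places leaves the latitude within ±0.005° of the true value.
Along the meridian that is 0.005° × 111000 m/° = 555 m.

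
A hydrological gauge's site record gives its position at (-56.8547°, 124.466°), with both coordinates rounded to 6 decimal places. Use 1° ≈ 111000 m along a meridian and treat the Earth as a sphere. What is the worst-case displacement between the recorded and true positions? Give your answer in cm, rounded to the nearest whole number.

Rounding to 6 decimal places leaves each coordinate within ±5e-07° of the true value.
North–south component: 5e-07° × 111000 = 0.0555 m.
East–west component at 56.8547°: 5e-07° × 111000 × cos 56.8547° ≈ 5e-07 × 60690.8 ≈ 0.0303454 m.
Worst case both components are at the extreme and orthogonal: √(0.0555² + 0.0303454²) ≈ 0.0632542 m.
That is 0.0632542 m = 6.3254 cm.

6 cm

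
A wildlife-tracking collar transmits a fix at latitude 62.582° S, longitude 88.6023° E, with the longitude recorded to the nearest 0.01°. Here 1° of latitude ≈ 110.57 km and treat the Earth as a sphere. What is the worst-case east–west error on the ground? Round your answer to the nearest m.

Rounding to 2 decimal places leaves the longitude within ±0.005° of the true value.
Parallels shrink by cos φ, so at 62.582° a degree of longitude is 110570 × 0.4605 ≈ 50915.1 m.
East–west error: 0.005° × 50915.1 m/° ≈ 254.576 m.

255 m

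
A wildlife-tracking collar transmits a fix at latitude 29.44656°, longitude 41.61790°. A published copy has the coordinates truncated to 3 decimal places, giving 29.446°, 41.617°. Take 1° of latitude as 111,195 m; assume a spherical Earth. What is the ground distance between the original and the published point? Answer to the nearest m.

The latitude changed by +0.00056° and the longitude by +0.00090°.
N–S: 0.00056° × 111195 m/° = 62.2692 m.
E–W at 29.446°: 0.00090° × 111195 × cos 29.446° = 0.00090 × 111195 × 0.8708 ≈ 87.1477 m.
Distance: √(62.2692² + 87.1477²) ≈ 107.108 m.

107 m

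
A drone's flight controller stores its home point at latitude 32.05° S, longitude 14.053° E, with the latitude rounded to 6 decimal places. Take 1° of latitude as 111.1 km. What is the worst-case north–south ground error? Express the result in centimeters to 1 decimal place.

Rounding to 6 decimal places leaves the latitude within ±5e-07° of the true value.
So the N–S error is at most 5e-07 × 111100 = 0.05555 m.
That is 0.05555 m = 5.555 cm.

5.6 centimeters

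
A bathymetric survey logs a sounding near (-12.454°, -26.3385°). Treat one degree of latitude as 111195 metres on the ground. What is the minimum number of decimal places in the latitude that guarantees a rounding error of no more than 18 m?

One degree of latitude covers 111195 m.
With N decimal places the half-ulp bound is 0.5·10⁻ᴺ°, or 0.5·10⁻ᴺ × 111195 m on the ground.
Setting 55597.5 × 10⁻ᴺ ≤ 18 gives 10ᴺ ≥ 3089, i.e. N ≥ 3.49.
At 3 places the error can reach 55.6 m, but 4 places keeps it to 5.56 m.

4 decimal places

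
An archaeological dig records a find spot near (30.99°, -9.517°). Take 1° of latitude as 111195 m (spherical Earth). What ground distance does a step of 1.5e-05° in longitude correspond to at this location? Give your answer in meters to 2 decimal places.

One degree of longitude here spans 111195 × cos 30.99° = 111195 × 0.8573 ≈ 95322.7 m; 1.5e-05° of that is 1.42984 m.

1.43 meters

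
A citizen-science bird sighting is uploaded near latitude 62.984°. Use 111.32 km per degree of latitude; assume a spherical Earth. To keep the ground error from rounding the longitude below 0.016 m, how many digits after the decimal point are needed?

7

At 62.984° one degree of longitude covers 111320 × cos 62.984° ≈ 111320 × 0.4542 ≈ 50565.9 m.
N decimal places → at most half a unit in the last place, 0.5 × 10⁻ᴺ° = 50565.9/2 × 10⁻ᴺ m.
Need 0.5 × 50565.9 × 10⁻ᴺ ≤ 0.016 → 10⁻ᴺ ≤ 6.328e-07, so N ≥ 6.20.
So 7 decimal places suffice (0.00253 m); 6 would allow up to 0.0253 m.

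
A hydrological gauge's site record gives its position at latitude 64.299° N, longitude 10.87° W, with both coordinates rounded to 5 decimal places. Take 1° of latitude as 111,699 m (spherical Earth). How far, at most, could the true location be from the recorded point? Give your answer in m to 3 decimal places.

0.609 m

Rounding to 5 decimal places leaves each coordinate within ±5e-06° of the true value.
North–south component: 5e-06° × 111699 = 0.558495 m.
Longitude error → 5e-06 × 111699 × cos 64.299° = 5e-06 × 111699 × 0.4337 ≈ 0.242205 m.
Combining orthogonally: (0.558495² + 0.242205²)^½ ≈ 0.608753 m.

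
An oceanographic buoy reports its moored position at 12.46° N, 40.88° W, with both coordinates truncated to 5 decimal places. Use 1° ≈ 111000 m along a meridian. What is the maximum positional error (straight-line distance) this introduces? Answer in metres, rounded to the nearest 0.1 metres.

1.6 metres

Truncating at 5 decimal places can drop up to a full unit in the last place, so each coordinate may be off by as much as 1e-05°.
N–S: 1e-05° × 111000 m/° = 1.11 m.
Longitude error → 1e-05 × 111000 × cos 12.46° = 1e-05 × 111000 × 0.9764 ≈ 1.08386 m.
Worst case both components are at the extreme and orthogonal: √(1.11² + 1.08386²) ≈ 1.5514 m.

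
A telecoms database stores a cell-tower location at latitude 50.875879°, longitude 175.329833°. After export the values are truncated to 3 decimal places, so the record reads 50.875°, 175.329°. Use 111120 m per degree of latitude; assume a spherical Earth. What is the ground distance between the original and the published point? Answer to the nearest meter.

Δlat = 50.875879 − 50.875 = +0.000879°; Δlon = 175.329833 − 175.329 = +0.000833°.
North–south shift: 0.000879 × 111120 = 97.6745 m.
E–W at 50.875°: 0.000833° × 111120 × cos 50.875° = 0.000833 × 111120 × 0.6310 ≈ 58.4086 m.
Hypotenuse of the two orthogonal shifts: √(97.6745² + 58.4086²) = 113.806 m.

114 meters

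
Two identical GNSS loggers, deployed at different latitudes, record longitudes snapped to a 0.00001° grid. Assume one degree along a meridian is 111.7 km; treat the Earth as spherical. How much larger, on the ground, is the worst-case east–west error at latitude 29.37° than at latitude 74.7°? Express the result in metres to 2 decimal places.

0.34 metres

With a 0.00001° grid the true value lies within half a step, ±0.00001°/2 = ±5e-06°, of the stored one.
At 29.37°: 5e-06° × 111700 × cos 29.37° = 5e-06 × 111700 × 0.8715 ≈ 0.48672 m.
Error at 74.7° = 5e-06° × 111700 × cos 74.7° ≈ 0.5585 × 0.2639 = 0.14737 m.
So the lower-latitude error exceeds the higher by 0.48672 − 0.14737 = 0.33934 m.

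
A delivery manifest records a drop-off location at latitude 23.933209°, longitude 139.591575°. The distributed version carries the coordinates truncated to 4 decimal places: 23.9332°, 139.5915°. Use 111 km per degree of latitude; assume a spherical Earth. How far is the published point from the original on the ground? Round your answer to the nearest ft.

Δlat = 23.933209 − 23.9332 = +0.000009°; Δlon = 139.591575 − 139.5915 = +0.000075°.
North–south shift: 0.000009 × 111000 = 0.999 m.
E–W at 23.9332°: 0.000075° × 111000 × cos 23.9332° = 0.000075 × 111000 × 0.9140 ≈ 7.60921 m.
Hypotenuse of the two orthogonal shifts: √(0.999² + 7.60921²) = 7.67451 m.
In feet: 7.67451 m ÷ 0.3048 ≈ 25.179 ft.

25 ft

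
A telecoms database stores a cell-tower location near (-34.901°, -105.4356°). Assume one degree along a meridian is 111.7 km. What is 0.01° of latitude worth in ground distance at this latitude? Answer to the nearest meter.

Along a meridian 0.01° is 0.01 × 111700 = 1117 m.

1117 meters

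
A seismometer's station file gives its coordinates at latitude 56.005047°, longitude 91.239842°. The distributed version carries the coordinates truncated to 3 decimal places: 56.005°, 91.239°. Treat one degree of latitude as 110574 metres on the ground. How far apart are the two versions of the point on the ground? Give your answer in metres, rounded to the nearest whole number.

52 metres

Δlat = 56.005047 − 56.005 = +0.000047°; Δlon = 91.239842 − 91.239 = +0.000842°.
North–south shift: 0.000047 × 110574 = 5.19698 m.
E–W at 56.005°: 0.000842° × 110574 × cos 56.005° = 0.000842 × 110574 × 0.5591 ≈ 52.056 m.
Hypotenuse of the two orthogonal shifts: √(5.19698² + 52.056²) = 52.3147 m.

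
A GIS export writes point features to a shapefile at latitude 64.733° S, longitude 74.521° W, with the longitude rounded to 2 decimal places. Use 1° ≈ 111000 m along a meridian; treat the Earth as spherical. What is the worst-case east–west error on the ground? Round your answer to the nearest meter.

Rounding to 2 decimal places leaves the longitude within ±0.005° of the true value.
One degree of longitude at 64.733° is 111000 × cos 64.733° ≈ 111000 × 0.4268 = 47378.9 m.
East–west error: 0.005° × 47378.9 m/° ≈ 236.895 m.

237 meters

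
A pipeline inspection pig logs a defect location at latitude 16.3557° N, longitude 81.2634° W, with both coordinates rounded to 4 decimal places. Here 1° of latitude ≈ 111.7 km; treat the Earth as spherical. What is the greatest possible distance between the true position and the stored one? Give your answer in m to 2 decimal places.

7.74 m

Rounding to 4 decimal places leaves each coordinate within ±5e-05° of the true value.
Latitude error → 5e-05 × 111700 = 5.585 m along the meridian.
Longitude error → 5e-05 × 111700 × cos 16.3557° = 5e-05 × 111700 × 0.9595 ≈ 5.35899 m.
Combining orthogonally: (5.585² + 5.35899²)^½ ≈ 7.74022 m.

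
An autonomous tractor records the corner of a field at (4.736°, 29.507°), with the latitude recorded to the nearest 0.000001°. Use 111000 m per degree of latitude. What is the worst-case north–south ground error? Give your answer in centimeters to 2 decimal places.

5.55 centimeters

Rounding to 6 decimal places leaves the latitude within ±5e-07° of the true value.
North–south distance: 5e-07° × 111000 m/° = 0.0555 m.
That is 0.0555 m = 5.55 cm.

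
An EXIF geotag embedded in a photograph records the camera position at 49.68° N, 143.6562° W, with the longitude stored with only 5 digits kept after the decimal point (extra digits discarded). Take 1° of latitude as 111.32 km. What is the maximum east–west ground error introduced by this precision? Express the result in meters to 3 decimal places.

Truncating at 5 decimal places can drop up to a full unit in the last place, so the longitude may be off by as much as 1e-05°.
At latitude 49.68° a degree of longitude spans 111320 m × cos 49.68° = 111320 × 0.6471 ≈ 72030.3 m.
Maximum E–W displacement: 1e-05 × 72030.3 = 0.720303 m.

0.720 meters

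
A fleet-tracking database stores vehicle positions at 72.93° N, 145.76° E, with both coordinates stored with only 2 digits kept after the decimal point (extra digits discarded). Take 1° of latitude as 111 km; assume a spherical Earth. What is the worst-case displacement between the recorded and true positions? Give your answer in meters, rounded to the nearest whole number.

Truncating at 2 decimal places can drop up to a full unit in the last place, so each coordinate may be off by as much as 0.01°.
N–S: 0.01° × 111000 m/° = 1110 m.
East–west component at 72.93°: 0.01° × 111000 × cos 72.93° ≈ 0.01 × 32582.9 ≈ 325.829 m.
Worst case both components are at the extreme and orthogonal: √(1110² + 325.829²) ≈ 1156.83 m.

1157 meters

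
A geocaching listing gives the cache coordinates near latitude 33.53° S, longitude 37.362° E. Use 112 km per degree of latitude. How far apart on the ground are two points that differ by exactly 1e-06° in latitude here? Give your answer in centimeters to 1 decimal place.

1e-06° × 112000 m/° = 0.112 m.
That is 0.112 m = 11.2 cm.

11.2 centimeters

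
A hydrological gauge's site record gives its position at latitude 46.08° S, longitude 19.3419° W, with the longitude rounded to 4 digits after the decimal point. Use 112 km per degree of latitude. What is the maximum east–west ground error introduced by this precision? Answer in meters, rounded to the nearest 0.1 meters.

3.9 meters

Rounding to 4 decimal places leaves the longitude within ±5e-05° of the true value.
At latitude 46.08° a degree of longitude spans 112000 m × cos 46.08° = 112000 × 0.6937 ≈ 77689.2 m.
So at most 5e-05° × 77689.2 ≈ 3.88446 m east–west.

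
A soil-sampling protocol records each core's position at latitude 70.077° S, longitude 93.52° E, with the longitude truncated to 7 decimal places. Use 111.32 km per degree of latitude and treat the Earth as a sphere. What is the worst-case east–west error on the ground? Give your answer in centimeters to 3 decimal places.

0.379 centimeters

Truncating at 7 decimal places can drop up to a full unit in the last place, so the longitude may be off by as much as 1e-07°.
One degree of longitude at 70.077° is 111320 × cos 70.077° ≈ 111320 × 0.3408 = 37933.1 m.
So at most 1e-07° × 37933.1 ≈ 0.00379331 m east–west.
That is 0.00379331 m = 0.37933 cm.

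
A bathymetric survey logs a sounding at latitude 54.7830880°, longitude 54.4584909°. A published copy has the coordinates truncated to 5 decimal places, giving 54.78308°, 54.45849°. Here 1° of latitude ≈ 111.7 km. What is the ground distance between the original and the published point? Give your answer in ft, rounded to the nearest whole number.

3 ft

Δlat = 54.7830880 − 54.78308 = +0.0000080°; Δlon = 54.4584909 − 54.45849 = +0.0000009°.
N–S: 0.0000080° × 111700 m/° = 0.8936 m.
E–W at 54.7831°: 0.0000009° × 111700 × cos 54.7831° = 0.0000009 × 111700 × 0.5767 ≈ 0.057973 m.
Hypotenuse of the two orthogonal shifts: √(0.8936² + 0.057973²) = 0.895479 m.
Converting: 0.895479 m × 3.2808 ft/m ≈ 2.9379 ft.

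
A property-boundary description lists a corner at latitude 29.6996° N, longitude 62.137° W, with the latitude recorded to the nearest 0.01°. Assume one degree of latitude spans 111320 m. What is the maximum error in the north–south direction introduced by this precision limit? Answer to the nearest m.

557 m

Rounding to 2 decimal places leaves the latitude within ±0.005° of the true value.
Along the meridian that is 0.005° × 111320 m/° = 556.6 m.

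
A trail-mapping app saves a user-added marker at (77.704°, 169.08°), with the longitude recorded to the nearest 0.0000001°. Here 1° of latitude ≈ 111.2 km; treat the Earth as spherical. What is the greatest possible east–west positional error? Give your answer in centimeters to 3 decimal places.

Rounding to 7 decimal places leaves the longitude within ±5e-08° of the true value.
At latitude 77.704° a degree of longitude spans 111200 m × cos 77.704° = 111200 × 0.2130 ≈ 23681.4 m.
East–west error: 5e-08° × 23681.4 m/° ≈ 0.00118407 m.
That is 0.00118407 m = 0.11841 cm.

0.118 centimeters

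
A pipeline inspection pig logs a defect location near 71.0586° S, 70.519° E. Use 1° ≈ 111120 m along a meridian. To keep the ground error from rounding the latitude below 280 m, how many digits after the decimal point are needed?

One degree of latitude covers 111120 m.
N decimal places → at most half a unit in the last place, 0.5 × 10⁻ᴺ° = 111120/2 × 10⁻ᴺ m.
Setting 55560 × 10⁻ᴺ ≤ 280 gives 10ᴺ ≥ 198.4, i.e. N ≥ 2.30.
So 3 decimal places suffice (55.6 m); 2 would allow up to 556 m.

3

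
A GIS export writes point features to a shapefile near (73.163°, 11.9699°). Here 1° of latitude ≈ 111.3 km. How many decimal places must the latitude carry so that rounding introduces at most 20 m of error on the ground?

One degree of latitude covers 111300 m.
Rounding to N decimal places gives at most 0.5 × 10⁻ᴺ degrees of error, i.e. 0.5 × 10⁻ᴺ × 111300 m.
Need 0.5 × 111300 × 10⁻ᴺ ≤ 20 → 10⁻ᴺ ≤ 3.594e-04, so N ≥ 3.44.
So 4 decimal places suffice (5.57 m); 3 would allow up to 55.6 m.

4 decimal places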